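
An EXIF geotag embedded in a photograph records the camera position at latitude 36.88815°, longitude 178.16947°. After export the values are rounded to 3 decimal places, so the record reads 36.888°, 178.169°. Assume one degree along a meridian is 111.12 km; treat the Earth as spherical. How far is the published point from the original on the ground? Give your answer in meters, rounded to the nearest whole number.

45 meters

Δlat = 36.88815 − 36.888 = +0.00015°; Δlon = 178.16947 − 178.169 = +0.00047°.
North–south shift: 0.00015 × 111120 = 16.668 m.
E–W at 36.888°: 0.00047° × 111120 × cos 36.888° = 0.00047 × 111120 × 0.7998 ≈ 41.7712 m.
Combined displacement = (16.668² + 41.7712²)^½ ≈ 44.974 m.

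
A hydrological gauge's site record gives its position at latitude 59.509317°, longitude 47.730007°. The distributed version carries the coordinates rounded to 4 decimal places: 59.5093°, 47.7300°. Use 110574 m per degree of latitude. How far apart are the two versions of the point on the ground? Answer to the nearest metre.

2 metres

Δlat = 59.509317 − 59.5093 = +0.000017°; Δlon = 47.730007 − 47.7300 = +0.000007°.
North–south shift: 0.000017 × 110574 = 1.87976 m.
E–W at 59.5093°: 0.000007° × 110574 × cos 59.5093° = 0.000007 × 110574 × 0.5074 ≈ 0.392736 m.
Distance: √(1.87976² + 0.392736²) ≈ 1.92035 m.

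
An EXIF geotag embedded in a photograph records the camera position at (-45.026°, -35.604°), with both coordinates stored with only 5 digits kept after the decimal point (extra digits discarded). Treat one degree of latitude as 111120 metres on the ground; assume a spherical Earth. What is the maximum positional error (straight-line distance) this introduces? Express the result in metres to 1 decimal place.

1.4 metres

Truncating at 5 decimal places can drop up to a full unit in the last place, so each coordinate may be off by as much as 1e-05°.
North–south component: 1e-05° × 111120 = 1.1112 m.
E–W at 45.026°: 1e-05° × 111120 × cos 45.026° = 1e-05 × 111120 × 0.7068 ≈ 0.78538 m.
Worst case both components are at the extreme and orthogonal: √(1.1112² + 0.78538²) ≈ 1.36073 m.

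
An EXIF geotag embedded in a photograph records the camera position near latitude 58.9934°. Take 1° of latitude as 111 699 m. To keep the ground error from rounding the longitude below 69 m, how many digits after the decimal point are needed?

At 58.9934° one degree of longitude covers 111699 × cos 58.9934° ≈ 111699 × 0.5151 ≈ 57540.3 m.
N decimal places → at most half a unit in the last place, 0.5 × 10⁻ᴺ° = 57540.3/2 × 10⁻ᴺ m.
Need 0.5 × 57540.3 × 10⁻ᴺ ≤ 69 → 10⁻ᴺ ≤ 2.398e-03, so N ≥ 2.62.
At 2 places the error can reach 288 m, but 3 places keeps it to 28.8 m.

3 decimal places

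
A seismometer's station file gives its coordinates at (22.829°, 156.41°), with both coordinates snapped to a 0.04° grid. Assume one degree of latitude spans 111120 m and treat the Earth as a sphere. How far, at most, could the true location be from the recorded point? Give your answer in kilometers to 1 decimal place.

3.0 kilometers

With a 0.04° grid the true value lies within half a step, ±0.04°/2 = ±0.02°, of the stored one.
N–S: 0.02° × 111120 m/° = 2222.4 m.
E–W at 22.829°: 0.02° × 111120 × cos 22.829° = 0.02 × 111120 × 0.9217 ≈ 2048.31 m.
Worst case both components are at the extreme and orthogonal: √(2222.4² + 2048.31²) ≈ 3022.36 m.
That is 3022.36 m = 3.0224 km.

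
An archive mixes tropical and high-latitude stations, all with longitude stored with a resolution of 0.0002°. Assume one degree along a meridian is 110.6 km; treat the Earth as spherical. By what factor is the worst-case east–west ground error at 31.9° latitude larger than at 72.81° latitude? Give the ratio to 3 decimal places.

2.873

With a 0.0002° grid the true value lies within half a step, ±0.0002°/2 = ±0.0001°, of the stored one.
At 31.9°: 0.0001° × 110600 × cos 31.9° = 0.0001 × 110600 × 0.8490 ≈ 9.3896 m.
Error at 72.81° = 0.0001° × 110600 × cos 72.81° ≈ 11.06 × 0.2955 = 3.2687 m.
The ratio reduces to cos 31.9° / cos 72.81° = 0.8490/0.2955 ≈ 2.8726.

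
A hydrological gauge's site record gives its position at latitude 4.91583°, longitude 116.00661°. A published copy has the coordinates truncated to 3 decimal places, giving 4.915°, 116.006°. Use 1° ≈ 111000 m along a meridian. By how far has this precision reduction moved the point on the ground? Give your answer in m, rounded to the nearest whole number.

114 m

Δlat = 4.91583 − 4.915 = +0.00083°; Δlon = 116.00661 − 116.006 = +0.00061°.
N–S: 0.00083° × 111000 m/° = 92.13 m.
E–W at 4.915°: 0.00061° × 111000 × cos 4.915° = 0.00061 × 111000 × 0.9963 ≈ 67.461 m.
Combined displacement = (92.13² + 67.461²)^½ ≈ 114.188 m.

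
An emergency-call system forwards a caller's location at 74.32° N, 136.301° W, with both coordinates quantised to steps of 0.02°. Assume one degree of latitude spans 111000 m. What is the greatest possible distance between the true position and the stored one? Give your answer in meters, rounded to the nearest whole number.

1150 meters

With a 0.02° grid the true value lies within half a step, ±0.02°/2 = ±0.01°, of the stored one.
Latitude error → 0.01 × 111000 = 1110 m along the meridian.
East–west component at 74.32°: 0.01° × 111000 × cos 74.32° ≈ 0.01 × 29999.3 ≈ 299.993 m.
The two errors are perpendicular, so the maximum displacement is √(1110² + 299.993²) ≈ 1149.82 m.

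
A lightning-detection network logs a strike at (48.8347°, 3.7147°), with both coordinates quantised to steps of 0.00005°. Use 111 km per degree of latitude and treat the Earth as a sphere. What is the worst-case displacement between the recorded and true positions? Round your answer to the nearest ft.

11 ft

With a 0.00005° grid the true value lies within half a step, ±0.00005°/2 = ±2.5e-05°, of the stored one.
N–S: 2.5e-05° × 111000 m/° = 2.775 m.
E–W at 48.8347°: 2.5e-05° × 111000 × cos 48.8347° = 2.5e-05 × 111000 × 0.6582 ≈ 1.8266 m.
Combining orthogonally: (2.775² + 1.8266²)^½ ≈ 3.32221 m.
In feet: 3.32221 m ÷ 0.3048 ≈ 10.9 ft.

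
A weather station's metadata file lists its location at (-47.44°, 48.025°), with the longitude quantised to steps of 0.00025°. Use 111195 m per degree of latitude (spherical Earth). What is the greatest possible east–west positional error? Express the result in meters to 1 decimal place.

With a 0.00025° grid the true value lies within half a step, ±0.00025°/2 = ±0.000125°, of the stored one.
Parallels shrink by cos φ, so at 47.44° a degree of longitude is 111195 × 0.6764 ≈ 75208.1 m.
So at most 0.000125° × 75208.1 ≈ 9.40101 m east–west.

9.4 meters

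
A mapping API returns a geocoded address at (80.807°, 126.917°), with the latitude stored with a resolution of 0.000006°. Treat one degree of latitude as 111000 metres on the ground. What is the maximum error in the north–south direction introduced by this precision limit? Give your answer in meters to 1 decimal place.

With a 0.000006° grid the true value lies within half a step, ±0.000006°/2 = ±3e-06°, of the stored one.
Along the meridian that is 3e-06° × 111000 m/° = 0.333 m.

0.3 meters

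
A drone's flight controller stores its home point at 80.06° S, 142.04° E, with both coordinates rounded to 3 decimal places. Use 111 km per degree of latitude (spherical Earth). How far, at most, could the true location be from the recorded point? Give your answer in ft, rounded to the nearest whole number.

185 ft

Rounding to 3 decimal places leaves each coordinate within ±0.0005° of the true value.
N–S: 0.0005° × 111000 m/° = 55.5 m.
Longitude error → 0.0005 × 111000 × cos 80.06° = 0.0005 × 111000 × 0.1726 ≈ 9.58023 m.
The two errors are perpendicular, so the maximum displacement is √(55.5² + 9.58023²) ≈ 56.3208 m.
In feet: 56.3208 m ÷ 0.3048 ≈ 184.78 ft.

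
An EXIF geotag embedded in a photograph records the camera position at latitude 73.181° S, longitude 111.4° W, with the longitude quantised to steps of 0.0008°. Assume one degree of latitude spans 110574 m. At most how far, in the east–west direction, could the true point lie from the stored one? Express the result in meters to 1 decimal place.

With a 0.0008° grid the true value lies within half a step, ±0.0008°/2 = ±0.0004°, of the stored one.
One degree of longitude at 73.181° is 110574 × cos 73.181° ≈ 110574 × 0.2893 = 31994.5 m.
Maximum E–W displacement: 0.0004 × 31994.5 = 12.7978 m.

12.8 meters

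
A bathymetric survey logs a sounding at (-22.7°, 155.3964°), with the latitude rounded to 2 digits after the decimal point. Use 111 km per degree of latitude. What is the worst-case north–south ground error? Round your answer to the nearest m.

555 m

Rounding to 2 decimal places leaves the latitude within ±0.005° of the true value.
Along the meridian that is 0.005° × 111000 m/° = 555 m.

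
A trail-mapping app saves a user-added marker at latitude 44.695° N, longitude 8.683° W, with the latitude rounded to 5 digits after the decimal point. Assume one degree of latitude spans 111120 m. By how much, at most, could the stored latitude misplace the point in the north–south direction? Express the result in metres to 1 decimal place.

Rounding to 5 decimal places leaves the latitude within ±5e-06° of the true value.
North–south distance: 5e-06° × 111120 m/° = 0.5556 m.

0.6 metres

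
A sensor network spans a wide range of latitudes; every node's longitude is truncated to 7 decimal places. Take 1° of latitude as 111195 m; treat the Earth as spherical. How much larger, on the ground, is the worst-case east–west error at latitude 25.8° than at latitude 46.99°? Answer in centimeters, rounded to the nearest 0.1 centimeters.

Truncating at 7 decimal places can drop up to a full unit in the last place, so the longitude may be off by as much as 1e-07°.
Error at 25.8° = 1e-07° × 111195 × cos 25.8° ≈ 0.011119 × 0.9003 = 0.010011 m.
Error at 46.99° = 1e-07° × 111195 × cos 46.99° ≈ 0.011119 × 0.6821 = 0.0075849 m.
Difference: 0.010011 − 0.0075849 = 0.0024262 m.
That is 0.00242619 m = 0.24262 cm.

0.2 centimeters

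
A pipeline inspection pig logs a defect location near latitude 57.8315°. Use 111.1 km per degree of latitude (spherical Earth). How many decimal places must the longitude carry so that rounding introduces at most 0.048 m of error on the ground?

6

At 57.8315° one degree of longitude covers 111100 × cos 57.8315° ≈ 111100 × 0.5324 ≈ 59150.9 m.
N decimal places → at most half a unit in the last place, 0.5 × 10⁻ᴺ° = 59150.9/2 × 10⁻ᴺ m.
Setting 29575.4 × 10⁻ᴺ ≤ 0.048 gives 10ᴺ ≥ 6.162e+05, i.e. N ≥ 5.79.
N = 5 would give 0.296 m (too coarse); N = 6 gives 0.0296 m ≤ 0.048 m.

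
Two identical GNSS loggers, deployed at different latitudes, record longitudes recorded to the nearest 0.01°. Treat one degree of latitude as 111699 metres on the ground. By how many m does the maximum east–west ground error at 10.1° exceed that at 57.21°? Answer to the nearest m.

247 m

Rounding to 2 decimal places leaves the longitude within ±0.005° of the true value.
At 10.1°: 0.005° × 111699 × cos 10.1° = 0.005 × 111699 × 0.9845 ≈ 549.84 m.
At 57.21°: 0.005° × 111699 × cos 57.21° = 0.005 × 111699 × 0.5416 ≈ 302.46 m.
Difference: 549.84 − 302.46 = 247.38 m.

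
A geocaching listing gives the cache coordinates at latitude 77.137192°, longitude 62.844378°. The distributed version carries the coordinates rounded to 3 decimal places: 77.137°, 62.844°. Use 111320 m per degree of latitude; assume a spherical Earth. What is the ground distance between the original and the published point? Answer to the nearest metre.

Δlat = 77.137192 − 77.137 = +0.000192°; Δlon = 62.844378 − 62.844 = +0.000378°.
N–S: 0.000192° × 111320 m/° = 21.3734 m.
E–W at 77.137°: 0.000378° × 111320 × cos 77.137° = 0.000378 × 111320 × 0.2226 ≈ 9.36764 m.
Hypotenuse of the two orthogonal shifts: √(21.3734² + 9.36764²) = 23.3362 m.

23 metres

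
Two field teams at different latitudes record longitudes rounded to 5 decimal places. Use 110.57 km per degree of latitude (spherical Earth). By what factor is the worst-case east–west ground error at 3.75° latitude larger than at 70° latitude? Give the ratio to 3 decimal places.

Rounding to 5 decimal places leaves the longitude within ±5e-06° of the true value.
Error at 3.75° = 5e-06° × 110570 × cos 3.75° ≈ 0.55285 × 0.9979 = 0.55167 m.
At 70°: 5e-06° × 110570 × cos 70° = 5e-06 × 110570 × 0.3420 ≈ 0.18909 m.
The ratio reduces to cos 3.75° / cos 70° = 0.9979/0.3420 ≈ 2.9175.

2.918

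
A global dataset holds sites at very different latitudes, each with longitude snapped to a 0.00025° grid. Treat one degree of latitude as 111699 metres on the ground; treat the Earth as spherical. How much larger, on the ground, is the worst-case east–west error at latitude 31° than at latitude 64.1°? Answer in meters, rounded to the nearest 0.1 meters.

With a 0.00025° grid the true value lies within half a step, ±0.00025°/2 = ±0.000125°, of the stored one.
Error at 31° = 0.000125° × 111699 × cos 31° ≈ 13.962 × 0.8572 = 11.968 m.
Error at 64.1° = 0.000125° × 111699 × cos 64.1° ≈ 13.962 × 0.4368 = 6.0988 m.
Difference: 11.968 − 6.0988 = 5.8693 m.

5.9 meters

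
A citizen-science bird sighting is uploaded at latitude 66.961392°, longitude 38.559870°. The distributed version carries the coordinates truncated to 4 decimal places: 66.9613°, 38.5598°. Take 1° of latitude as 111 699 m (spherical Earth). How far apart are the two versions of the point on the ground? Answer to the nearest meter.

Δlat = 66.961392 − 66.9613 = +0.000092°; Δlon = 38.559870 − 38.5598 = +0.000070°.
North–south shift: 0.000092 × 111699 = 10.2763 m.
E–W at 66.9613°: 0.000070° × 111699 × cos 66.9613° = 0.000070 × 111699 × 0.3914 ≈ 3.05996 m.
Combined displacement = (10.2763² + 3.05996²)^½ ≈ 10.7222 m.

11 meters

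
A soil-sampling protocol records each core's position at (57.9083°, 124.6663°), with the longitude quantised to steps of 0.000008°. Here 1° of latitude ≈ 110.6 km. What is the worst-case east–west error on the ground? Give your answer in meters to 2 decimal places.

With a 0.000008° grid the true value lies within half a step, ±0.000008°/2 = ±4e-06°, of the stored one.
At latitude 57.9083° a degree of longitude spans 110600 m × cos 57.9083° = 110600 × 0.5313 ≈ 58759.1 m.
Maximum E–W displacement: 4e-06 × 58759.1 = 0.235036 m.

0.24 meters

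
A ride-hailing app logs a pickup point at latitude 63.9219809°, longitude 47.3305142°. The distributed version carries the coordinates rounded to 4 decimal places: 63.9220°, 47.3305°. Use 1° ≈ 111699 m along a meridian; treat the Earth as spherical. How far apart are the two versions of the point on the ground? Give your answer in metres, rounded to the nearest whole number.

2 metres

Δlat = 63.9219809 − 63.9220 = -0.0000191°; Δlon = 47.3305142 − 47.3305 = +0.0000142°.
North–south shift: -0.0000191 × 111699 = -2.13345 m.
East–west at this latitude: 0.0000142° × 111699 × cos 63.922° ≈ 0.0000142 × 49102.2 = 0.697252 m.
Combined displacement = (2.13345² + 0.697252²)^½ ≈ 2.2445 m.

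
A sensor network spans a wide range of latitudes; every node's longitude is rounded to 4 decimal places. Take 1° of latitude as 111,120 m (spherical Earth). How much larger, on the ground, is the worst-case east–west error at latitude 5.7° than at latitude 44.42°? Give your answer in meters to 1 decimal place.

1.6 meters

Rounding to 4 decimal places leaves the longitude within ±5e-05° of the true value.
At 5.7°: 5e-05° × 111120 × cos 5.7° = 5e-05 × 111120 × 0.9951 ≈ 5.5285 m.
Error at 44.42° = 5e-05° × 111120 × cos 44.42° ≈ 5.556 × 0.7142 = 3.9683 m.
Difference: 5.5285 − 3.9683 = 1.5603 m.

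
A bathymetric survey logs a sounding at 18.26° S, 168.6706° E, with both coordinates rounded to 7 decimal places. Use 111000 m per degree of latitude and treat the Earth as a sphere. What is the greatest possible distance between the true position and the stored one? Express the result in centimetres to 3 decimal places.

Rounding to 7 decimal places leaves each coordinate within ±5e-08° of the true value.
N–S: 5e-08° × 111000 m/° = 0.00555 m.
East–west component at 18.26°: 5e-08° × 111000 × cos 18.26° ≈ 5e-08 × 105411 ≈ 0.00527053 m.
The two errors are perpendicular, so the maximum displacement is √(0.00555² + 0.00527053²) ≈ 0.00765382 m.
That is 0.00765382 m = 0.76538 cm.

0.765 centimetres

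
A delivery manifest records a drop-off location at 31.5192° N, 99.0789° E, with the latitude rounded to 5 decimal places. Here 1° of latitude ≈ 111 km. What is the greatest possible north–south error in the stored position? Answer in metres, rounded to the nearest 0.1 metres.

0.6 metres

Rounding to 5 decimal places leaves the latitude within ±5e-06° of the true value.
North–south distance: 5e-06° × 111000 m/° = 0.555 m.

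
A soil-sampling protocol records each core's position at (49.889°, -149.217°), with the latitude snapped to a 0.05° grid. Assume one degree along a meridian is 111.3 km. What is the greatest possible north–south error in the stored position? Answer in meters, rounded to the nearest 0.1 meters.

2782.5 meters

With a 0.05° grid the true value lies within half a step, ±0.05°/2 = ±0.025°, of the stored one.
North–south distance: 0.025° × 111300 m/° = 2782.5 m.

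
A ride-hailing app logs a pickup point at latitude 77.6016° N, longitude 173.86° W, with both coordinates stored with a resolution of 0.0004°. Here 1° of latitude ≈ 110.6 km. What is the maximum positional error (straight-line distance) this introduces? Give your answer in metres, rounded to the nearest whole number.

With a 0.0004° grid the true value lies within half a step, ±0.0004°/2 = ±0.0002°, of the stored one.
Latitude error → 0.0002 × 110600 = 22.12 m along the meridian.
East–west component at 77.6016°: 0.0002° × 110600 × cos 77.6016° ≈ 0.0002 × 23746.7 ≈ 4.74934 m.
Combining orthogonally: (22.12² + 4.74934²)^½ ≈ 22.6241 m.

23 metres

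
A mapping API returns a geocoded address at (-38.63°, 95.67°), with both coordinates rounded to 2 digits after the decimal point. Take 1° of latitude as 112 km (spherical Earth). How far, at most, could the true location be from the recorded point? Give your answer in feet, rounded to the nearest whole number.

Rounding to 2 decimal places leaves each coordinate within ±0.005° of the true value.
Latitude error → 0.005 × 112000 = 560 m along the meridian.
East–west component at 38.63°: 0.005° × 112000 × cos 38.63° ≈ 0.005 × 87493.7 ≈ 437.468 m.
Worst case both components are at the extreme and orthogonal: √(560² + 437.468²) ≈ 710.619 m.
Converting: 710.619 m × 3.2808 ft/m ≈ 2331.4 ft.

2331 feet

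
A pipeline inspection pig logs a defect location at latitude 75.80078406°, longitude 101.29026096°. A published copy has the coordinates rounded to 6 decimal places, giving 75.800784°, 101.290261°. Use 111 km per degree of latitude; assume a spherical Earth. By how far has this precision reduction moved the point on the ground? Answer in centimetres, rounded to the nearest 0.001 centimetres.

Δlat = 75.80078406 − 75.800784 = +0.00000006°; Δlon = 101.29026096 − 101.290261 = -0.00000004°.
North–south shift: 0.00000006 × 111000 = 0.00666 m.
E–W at 75.8008°: -0.00000004° × 111000 × cos 75.8008° = -0.00000004 × 111000 × 0.2453 ≈ -0.00108911 m.
Combined displacement = (0.00666² + 0.00108911²)^½ ≈ 0.00674846 m.
That is 0.00674846 m = 0.67485 cm.

0.675 centimetres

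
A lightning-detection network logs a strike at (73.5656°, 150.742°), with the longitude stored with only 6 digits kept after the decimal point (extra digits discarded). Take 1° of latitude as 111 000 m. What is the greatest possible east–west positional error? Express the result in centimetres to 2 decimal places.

Truncating at 6 decimal places can drop up to a full unit in the last place, so the longitude may be off by as much as 1e-06°.
Parallels shrink by cos φ, so at 73.5656° a degree of longitude is 111000 × 0.2829 ≈ 31403.8 m.
Maximum E–W displacement: 1e-06 × 31403.8 = 0.0314038 m.
That is 0.0314038 m = 3.1404 cm.

3.14 centimetres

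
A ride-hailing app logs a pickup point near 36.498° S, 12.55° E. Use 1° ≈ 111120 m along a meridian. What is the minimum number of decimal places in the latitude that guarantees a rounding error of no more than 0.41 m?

One degree of latitude covers 111120 m.
Rounding to N decimal places gives at most 0.5 × 10⁻ᴺ degrees of error, i.e. 0.5 × 10⁻ᴺ × 111120 m.
Setting 55560 × 10⁻ᴺ ≤ 0.41 gives 10ᴺ ≥ 1.355e+05, i.e. N ≥ 5.13.
So 6 decimal places suffice (0.0556 m); 5 would allow up to 0.556 m.

6 decimal places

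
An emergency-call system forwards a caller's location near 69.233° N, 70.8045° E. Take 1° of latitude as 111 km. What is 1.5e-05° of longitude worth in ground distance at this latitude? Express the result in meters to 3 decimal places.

0.590 meters

One degree of longitude here spans 111000 × cos 69.233° = 111000 × 0.3546 ≈ 39357.1 m; 1.5e-05° of that is 0.590357 m.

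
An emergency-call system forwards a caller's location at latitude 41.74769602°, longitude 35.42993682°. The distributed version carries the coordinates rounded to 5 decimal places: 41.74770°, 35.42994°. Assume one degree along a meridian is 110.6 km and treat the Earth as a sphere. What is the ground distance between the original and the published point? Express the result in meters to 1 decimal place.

0.5 meters

The latitude changed by -0.00000398° and the longitude by -0.00000318°.
N–S: -0.00000398° × 110600 m/° = -0.440188 m.
E–W at 41.7477°: -0.00000318° × 110600 × cos 41.7477° = -0.00000318 × 110600 × 0.7461 ≈ -0.262404 m.
Distance: √(0.440188² + 0.262404²) ≈ 0.512466 m.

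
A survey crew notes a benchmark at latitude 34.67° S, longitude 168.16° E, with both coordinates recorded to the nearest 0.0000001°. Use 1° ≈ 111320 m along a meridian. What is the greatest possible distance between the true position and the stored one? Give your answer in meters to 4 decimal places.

Rounding to 7 decimal places leaves each coordinate within ±5e-08° of the true value.
Latitude error → 5e-08 × 111320 = 0.005566 m along the meridian.
Longitude error → 5e-08 × 111320 × cos 34.67° = 5e-08 × 111320 × 0.8224 ≈ 0.00457771 m.
Combining orthogonally: (0.005566² + 0.00457771²)^½ ≈ 0.00720665 m.

0.0072 meters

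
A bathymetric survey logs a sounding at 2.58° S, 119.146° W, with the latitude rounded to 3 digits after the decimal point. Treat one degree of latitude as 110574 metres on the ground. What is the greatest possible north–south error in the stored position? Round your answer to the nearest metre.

Rounding to 3 decimal places leaves the latitude within ±0.0005° of the true value.
So the N–S error is at most 0.0005 × 110574 = 55.287 m.

55 metres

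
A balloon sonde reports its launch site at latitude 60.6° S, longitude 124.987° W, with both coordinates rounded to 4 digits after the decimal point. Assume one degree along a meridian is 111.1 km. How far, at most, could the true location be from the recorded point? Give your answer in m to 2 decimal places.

6.19 m

Rounding to 4 decimal places leaves each coordinate within ±5e-05° of the true value.
N–S: 5e-05° × 111100 m/° = 5.555 m.
East–west component at 60.6°: 5e-05° × 111100 × cos 60.6° ≈ 5e-05 × 54539.4 ≈ 2.72697 m.
Combining orthogonally: (5.555² + 2.72697²)^½ ≈ 6.18825 m.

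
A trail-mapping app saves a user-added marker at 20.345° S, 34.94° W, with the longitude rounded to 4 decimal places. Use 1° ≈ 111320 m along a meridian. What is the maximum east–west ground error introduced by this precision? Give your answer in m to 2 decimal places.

Rounding to 4 decimal places leaves the longitude within ±5e-05° of the true value.
Parallels shrink by cos φ, so at 20.345° a degree of longitude is 111320 × 0.9376 ≈ 104375 m.
So at most 5e-05° × 104375 ≈ 5.21877 m east–west.

5.22 m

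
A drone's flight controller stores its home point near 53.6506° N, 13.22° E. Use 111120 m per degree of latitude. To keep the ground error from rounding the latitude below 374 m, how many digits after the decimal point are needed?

One degree of latitude covers 111120 m.
N decimal places → at most half a unit in the last place, 0.5 × 10⁻ᴺ° = 111120/2 × 10⁻ᴺ m.
Need 0.5 × 111120 × 10⁻ᴺ ≤ 374 → 10⁻ᴺ ≤ 6.731e-03, so N ≥ 2.17.
At 2 places the error can reach 556 m, but 3 places keeps it to 55.6 m.

3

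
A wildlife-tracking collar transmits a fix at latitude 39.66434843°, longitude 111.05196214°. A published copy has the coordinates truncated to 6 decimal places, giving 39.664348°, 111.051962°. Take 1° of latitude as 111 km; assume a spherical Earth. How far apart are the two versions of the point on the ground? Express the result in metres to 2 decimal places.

Δlat = 39.66434843 − 39.664348 = +0.00000043°; Δlon = 111.05196214 − 111.051962 = +0.00000014°.
N–S: 0.00000043° × 111000 m/° = 0.04773 m.
E–W at 39.6643°: 0.00000014° × 111000 × cos 39.6643° = 0.00000014 × 111000 × 0.7698 ≈ 0.0119626 m.
Combined displacement = (0.04773² + 0.0119626²)^½ ≈ 0.0492063 m.

0.05 metres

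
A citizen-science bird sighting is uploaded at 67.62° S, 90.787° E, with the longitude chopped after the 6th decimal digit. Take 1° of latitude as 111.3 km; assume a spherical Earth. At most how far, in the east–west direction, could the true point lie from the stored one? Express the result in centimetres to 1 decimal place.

4.2 centimetres

Truncating at 6 decimal places can drop up to a full unit in the last place, so the longitude may be off by as much as 1e-06°.
Parallels shrink by cos φ, so at 67.62° a degree of longitude is 111300 × 0.3807 ≈ 42377.2 m.
East–west error: 1e-06° × 42377.2 m/° ≈ 0.0423772 m.
That is 0.0423772 m = 4.2377 cm.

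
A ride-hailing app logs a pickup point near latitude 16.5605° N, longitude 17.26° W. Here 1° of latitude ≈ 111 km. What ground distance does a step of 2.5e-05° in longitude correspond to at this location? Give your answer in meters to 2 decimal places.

2.66 meters

2.5e-05° of longitude at 16.5605° is 2.5e-05 × 111000 × cos 16.5605° ≈ 2.5e-05 × 106396 = 2.65989 m.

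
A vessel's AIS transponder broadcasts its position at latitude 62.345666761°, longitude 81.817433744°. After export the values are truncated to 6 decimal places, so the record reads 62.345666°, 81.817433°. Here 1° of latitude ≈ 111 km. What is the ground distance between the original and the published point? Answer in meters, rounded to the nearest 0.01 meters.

Δlat = 62.345666761 − 62.345666 = +0.000000761°; Δlon = 81.817433744 − 81.817433 = +0.000000744°.
N–S: 0.000000761° × 111000 m/° = 0.084471 m.
East–west at this latitude: 0.000000744° × 111000 × cos 62.3457° ≈ 0.000000744 × 51519.1 = 0.0383302 m.
Hypotenuse of the two orthogonal shifts: √(0.084471² + 0.0383302²) = 0.0927607 m.

0.09 meters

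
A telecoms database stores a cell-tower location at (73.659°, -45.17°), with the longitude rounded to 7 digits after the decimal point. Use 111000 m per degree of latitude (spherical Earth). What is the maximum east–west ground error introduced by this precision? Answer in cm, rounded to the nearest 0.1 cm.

Rounding to 7 decimal places leaves the longitude within ±5e-08° of the true value.
At latitude 73.659° a degree of longitude spans 111000 m × cos 73.659° = 111000 × 0.2814 ≈ 31230.2 m.
So at most 5e-08° × 31230.2 ≈ 0.00156151 m east–west.
That is 0.00156151 m = 0.15615 cm.

0.2 cm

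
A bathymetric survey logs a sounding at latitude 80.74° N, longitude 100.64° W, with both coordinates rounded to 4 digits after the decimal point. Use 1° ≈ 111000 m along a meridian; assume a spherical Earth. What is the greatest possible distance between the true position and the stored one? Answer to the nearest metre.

6 metres

Rounding to 4 decimal places leaves each coordinate within ±5e-05° of the true value.
N–S: 5e-05° × 111000 m/° = 5.55 m.
Longitude error → 5e-05 × 111000 × cos 80.74° = 5e-05 × 111000 × 0.1609 ≈ 0.893077 m.
Worst case both components are at the extreme and orthogonal: √(5.55² + 0.893077²) ≈ 5.6214 m.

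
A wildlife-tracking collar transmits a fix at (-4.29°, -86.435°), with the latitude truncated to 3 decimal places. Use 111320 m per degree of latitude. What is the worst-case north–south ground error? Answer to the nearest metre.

Truncating at 3 decimal places can drop up to a full unit in the last place, so the latitude may be off by as much as 0.001°.
So the N–S error is at most 0.001 × 111320 = 111.32 m.

111 metres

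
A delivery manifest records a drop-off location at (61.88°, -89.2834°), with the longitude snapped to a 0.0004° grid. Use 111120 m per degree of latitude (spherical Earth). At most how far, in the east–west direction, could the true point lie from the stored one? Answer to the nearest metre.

10 metres

With a 0.0004° grid the true value lies within half a step, ±0.0004°/2 = ±0.0002°, of the stored one.
At latitude 61.88° a degree of longitude spans 111120 m × cos 61.88° = 111120 × 0.4713 ≈ 52373.1 m.
East–west error: 0.0002° × 52373.1 m/° ≈ 10.4746 m.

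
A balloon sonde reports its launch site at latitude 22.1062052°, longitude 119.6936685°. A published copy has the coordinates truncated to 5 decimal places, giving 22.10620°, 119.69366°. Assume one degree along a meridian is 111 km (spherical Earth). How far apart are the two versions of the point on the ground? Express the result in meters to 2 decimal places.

The latitude changed by +0.0000052° and the longitude by +0.0000085°.
North–south shift: 0.0000052 × 111000 = 0.5772 m.
E–W at 22.1062°: 0.0000085° × 111000 × cos 22.1062° = 0.0000085 × 111000 × 0.9265 ≈ 0.874141 m.
Hypotenuse of the two orthogonal shifts: √(0.5772² + 0.874141²) = 1.04751 m.

1.05 meters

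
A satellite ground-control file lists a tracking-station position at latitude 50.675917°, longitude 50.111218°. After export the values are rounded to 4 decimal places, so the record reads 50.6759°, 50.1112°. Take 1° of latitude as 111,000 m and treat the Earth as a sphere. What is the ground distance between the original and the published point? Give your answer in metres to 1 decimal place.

Δlat = 50.675917 − 50.6759 = +0.000017°; Δlon = 50.111218 − 50.1112 = +0.000018°.
N–S: 0.000017° × 111000 m/° = 1.887 m.
E–W at 50.6759°: 0.000018° × 111000 × cos 50.6759° = 0.000018 × 111000 × 0.6337 ≈ 1.26615 m.
Combined displacement = (1.887² + 1.26615²)^½ ≈ 2.27242 m.

2.3 metres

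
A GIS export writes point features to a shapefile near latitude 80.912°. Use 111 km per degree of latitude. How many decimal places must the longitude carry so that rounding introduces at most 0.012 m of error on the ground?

6

At 80.912° one degree of longitude covers 111000 × cos 80.912° ≈ 111000 × 0.1580 ≈ 17532.6 m.
With N decimal places the half-ulp bound is 0.5·10⁻ᴺ°, or 0.5·10⁻ᴺ × 17532.6 m on the ground.
Setting 8766.29 × 10⁻ᴺ ≤ 0.012 gives 10ᴺ ≥ 7.305e+05, i.e. N ≥ 5.86.
N = 5 would give 0.0877 m (too coarse); N = 6 gives 0.00877 m ≤ 0.012 m.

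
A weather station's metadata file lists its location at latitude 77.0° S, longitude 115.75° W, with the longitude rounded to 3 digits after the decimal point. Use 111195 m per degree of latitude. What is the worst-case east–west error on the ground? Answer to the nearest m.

13 m

Rounding to 3 decimal places leaves the longitude within ±0.0005° of the true value.
At latitude 77° a degree of longitude spans 111195 m × cos 77° = 111195 × 0.2250 ≈ 25013.4 m.
So at most 0.0005° × 25013.4 ≈ 12.5067 m east–west.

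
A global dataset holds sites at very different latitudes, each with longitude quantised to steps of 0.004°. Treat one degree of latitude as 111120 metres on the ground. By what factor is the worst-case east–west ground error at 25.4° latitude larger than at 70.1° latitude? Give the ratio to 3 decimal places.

2.654

With a 0.004° grid the true value lies within half a step, ±0.004°/2 = ±0.002°, of the stored one.
At 25.4°: 0.002° × 111120 × cos 25.4° = 0.002 × 111120 × 0.9033 ≈ 200.76 m.
At 70.1°: 0.002° × 111120 × cos 70.1° = 0.002 × 111120 × 0.3404 ≈ 75.646 m.
The ratio reduces to cos 25.4° / cos 70.1° = 0.9033/0.3404 ≈ 2.6539.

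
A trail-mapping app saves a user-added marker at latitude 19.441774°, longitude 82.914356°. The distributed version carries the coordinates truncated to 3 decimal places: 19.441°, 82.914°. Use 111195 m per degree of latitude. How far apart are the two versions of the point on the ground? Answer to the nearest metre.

The latitude changed by +0.000774° and the longitude by +0.000356°.
N–S: 0.000774° × 111195 m/° = 86.0649 m.
E–W at 19.441°: 0.000356° × 111195 × cos 19.441° = 0.000356 × 111195 × 0.9430 ≈ 37.3284 m.
Distance: √(86.0649² + 37.3284²) ≈ 93.8114 m.

94 metres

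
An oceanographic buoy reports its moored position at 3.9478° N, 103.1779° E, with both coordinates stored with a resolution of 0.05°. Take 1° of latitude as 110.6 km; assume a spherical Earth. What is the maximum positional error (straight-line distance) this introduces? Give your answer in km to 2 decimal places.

3.91 km

With a 0.05° grid the true value lies within half a step, ±0.05°/2 = ±0.025°, of the stored one.
N–S: 0.025° × 110600 m/° = 2765 m.
East–west component at 3.9478°: 0.025° × 110600 × cos 3.9478° ≈ 0.025 × 110338 ≈ 2758.44 m.
Combining orthogonally: (2765² + 2758.44²)^½ ≈ 3905.66 m.
That is 3905.66 m = 3.9057 km.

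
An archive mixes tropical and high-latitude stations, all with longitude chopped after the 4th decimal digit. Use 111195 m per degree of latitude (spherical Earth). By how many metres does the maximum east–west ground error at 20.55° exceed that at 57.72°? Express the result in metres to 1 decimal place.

Truncating at 4 decimal places can drop up to a full unit in the last place, so the longitude may be off by as much as 0.0001°.
Error at 20.55° = 0.0001° × 111195 × cos 20.55° ≈ 11.12 × 0.9364 = 10.412 m.
At 57.72°: 0.0001° × 111195 × cos 57.72° = 0.0001 × 111195 × 0.5341 ≈ 5.9384 m.
So the lower-latitude error exceeds the higher by 10.412 − 5.9384 = 4.4735 m.

4.5 metres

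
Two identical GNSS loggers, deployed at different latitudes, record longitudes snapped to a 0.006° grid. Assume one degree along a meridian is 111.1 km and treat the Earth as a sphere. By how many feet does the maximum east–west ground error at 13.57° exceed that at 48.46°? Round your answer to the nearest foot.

With a 0.006° grid the true value lies within half a step, ±0.006°/2 = ±0.003°, of the stored one.
Error at 13.57° = 0.003° × 111100 × cos 13.57° ≈ 333.3 × 0.9721 = 324 m.
At 48.46°: 0.003° × 111100 × cos 48.46° = 0.003 × 111100 × 0.6631 ≈ 221.03 m.
Difference: 324 − 221.03 = 102.97 m.
In feet: 102.97 m ÷ 0.3048 ≈ 337.83 ft.

338 feet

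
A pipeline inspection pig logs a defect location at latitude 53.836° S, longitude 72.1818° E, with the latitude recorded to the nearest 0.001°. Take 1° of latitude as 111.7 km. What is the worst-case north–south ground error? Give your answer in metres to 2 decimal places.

55.85 metres

Rounding to 3 decimal places leaves the latitude within ±0.0005° of the true value.
Along the meridian that is 0.0005° × 111700 m/° = 55.85 m.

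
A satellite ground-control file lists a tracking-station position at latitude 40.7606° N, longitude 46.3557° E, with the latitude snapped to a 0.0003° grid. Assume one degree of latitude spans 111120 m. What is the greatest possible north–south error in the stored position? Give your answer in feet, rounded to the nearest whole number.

55 feet

With a 0.0003° grid the true value lies within half a step, ±0.0003°/2 = ±0.00015°, of the stored one.
North–south distance: 0.00015° × 111120 m/° = 16.668 m.
In feet: 16.668 m ÷ 0.3048 ≈ 54.685 ft.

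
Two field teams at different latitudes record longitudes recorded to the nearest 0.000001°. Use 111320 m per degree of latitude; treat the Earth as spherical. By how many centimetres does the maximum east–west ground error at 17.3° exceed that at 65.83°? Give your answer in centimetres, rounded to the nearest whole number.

3 centimetres

Rounding to 6 decimal places leaves the longitude within ±5e-07° of the true value.
Error at 17.3° = 5e-07° × 111320 × cos 17.3° ≈ 0.05566 × 0.9548 = 0.053142 m.
At 65.83°: 5e-07° × 111320 × cos 65.83° = 5e-07 × 111320 × 0.4094 ≈ 0.02279 m.
Difference: 0.053142 − 0.02279 = 0.030352 m.
That is 0.0303523 m = 3.0352 cm.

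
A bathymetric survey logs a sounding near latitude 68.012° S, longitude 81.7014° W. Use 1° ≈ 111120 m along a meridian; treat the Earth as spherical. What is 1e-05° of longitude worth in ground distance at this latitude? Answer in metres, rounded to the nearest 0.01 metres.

1e-05° of longitude at 68.012° is 1e-05 × 111120 × cos 68.012° ≈ 1e-05 × 41604.7 = 0.416047 m.

0.42 metres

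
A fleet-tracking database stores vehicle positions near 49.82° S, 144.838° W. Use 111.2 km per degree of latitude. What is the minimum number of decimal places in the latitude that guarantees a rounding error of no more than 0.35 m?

One degree of latitude covers 111200 m.
N decimal places → at most half a unit in the last place, 0.5 × 10⁻ᴺ° = 111200/2 × 10⁻ᴺ m.
Setting 55600 × 10⁻ᴺ ≤ 0.35 gives 10ᴺ ≥ 1.589e+05, i.e. N ≥ 5.20.
At 5 places the error can reach 0.556 m, but 6 places keeps it to 0.0556 m.

6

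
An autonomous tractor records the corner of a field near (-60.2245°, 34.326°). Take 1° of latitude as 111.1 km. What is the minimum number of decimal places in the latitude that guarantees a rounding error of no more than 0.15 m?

One degree of latitude covers 111100 m.
N decimal places → at most half a unit in the last place, 0.5 × 10⁻ᴺ° = 111100/2 × 10⁻ᴺ m.
Setting 55550 × 10⁻ᴺ ≤ 0.15 gives 10ᴺ ≥ 3.703e+05, i.e. N ≥ 5.57.
N = 5 would give 0.555 m (too coarse); N = 6 gives 0.0555 m ≤ 0.15 m.

6 decimal places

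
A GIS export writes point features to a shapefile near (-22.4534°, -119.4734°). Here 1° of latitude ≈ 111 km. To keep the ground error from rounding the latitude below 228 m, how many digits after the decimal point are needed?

One degree of latitude covers 111000 m.
With N decimal places the half-ulp bound is 0.5·10⁻ᴺ°, or 0.5·10⁻ᴺ × 111000 m on the ground.
Need 0.5 × 111000 × 10⁻ᴺ ≤ 228 → 10⁻ᴺ ≤ 4.108e-03, so N ≥ 2.39.
So 3 decimal places suffice (55.5 m); 2 would allow up to 555 m.

3 decimal places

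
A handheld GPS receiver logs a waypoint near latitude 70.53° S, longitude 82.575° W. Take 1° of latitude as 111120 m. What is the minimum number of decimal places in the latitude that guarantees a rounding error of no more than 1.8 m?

One degree of latitude covers 111120 m.
Rounding to N decimal places gives at most 0.5 × 10⁻ᴺ degrees of error, i.e. 0.5 × 10⁻ᴺ × 111120 m.
Need 0.5 × 111120 × 10⁻ᴺ ≤ 1.8 → 10⁻ᴺ ≤ 3.240e-05, so N ≥ 4.49.
At 4 places the error can reach 5.56 m, but 5 places keeps it to 0.556 m.

5 decimal places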